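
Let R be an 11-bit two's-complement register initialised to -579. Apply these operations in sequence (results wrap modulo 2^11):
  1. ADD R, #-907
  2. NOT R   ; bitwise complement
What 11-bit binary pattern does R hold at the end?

10111001101

Start: R = -579 = 10110111101.
R = -579 + (-907) = -1486; wraps to 562 = 01000110010
R = NOT 01000110010 = 10111001101 = -563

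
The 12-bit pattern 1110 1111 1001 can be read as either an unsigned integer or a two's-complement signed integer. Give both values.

unsigned = 3833, signed = -263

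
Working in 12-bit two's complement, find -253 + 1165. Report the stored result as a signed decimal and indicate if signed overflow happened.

912; no overflow

-253 → 111100000011
1165 → 010010001101
  111100000011
+ 010010001101
= 001110010000  (discard carry-out 1)
Result 001110010000: MSB = 0 → value 912.
Addends have opposite signs, so signed overflow cannot occur.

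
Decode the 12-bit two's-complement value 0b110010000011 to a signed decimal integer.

-893

MSB is 1, so the value is negative.
Invert: 001101111100. Add 1: 001101111101 = 893. So the value is −893.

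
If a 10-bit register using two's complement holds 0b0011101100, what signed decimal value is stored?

MSB is 0, so the value is non-negative: 0011101100 = 236.

236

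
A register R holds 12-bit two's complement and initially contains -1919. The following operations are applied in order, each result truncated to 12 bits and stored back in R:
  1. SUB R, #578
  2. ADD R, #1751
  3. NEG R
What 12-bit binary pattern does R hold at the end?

001011101010

Start: R = -1919 = 100010000001.
R = -1919 − 578 = -2497; wraps to 1599 = 011000111111
R = 1599 + 1751 = 3350; wraps to -746 = 110100010110
R = −(-746) = 746 = 001011101010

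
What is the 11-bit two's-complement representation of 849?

01101010001

849 is non-negative, so write it directly in 11 bits: 01101010001.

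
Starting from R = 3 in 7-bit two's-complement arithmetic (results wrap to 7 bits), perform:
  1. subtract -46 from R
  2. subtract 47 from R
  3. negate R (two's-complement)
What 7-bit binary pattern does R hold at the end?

Start: R = 3 = 0000011.
R = 3 − (-46) = 49 = 0110001
R = 49 − 47 = 2 = 0000010
R = −(2) = -2 = 1111110

1111110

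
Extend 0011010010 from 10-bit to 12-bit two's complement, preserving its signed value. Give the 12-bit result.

000011010010

MSB of 0011010010 is 0; replicate it into the new high bits.
00|0011010010 → 000011010010 (still 210).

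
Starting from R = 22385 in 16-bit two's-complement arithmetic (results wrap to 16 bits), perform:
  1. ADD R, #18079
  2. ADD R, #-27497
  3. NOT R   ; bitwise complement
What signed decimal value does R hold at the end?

-12968

Start: R = 22385 = 0101011101110001.
R = 22385 + 18079 = 40464; wraps to -25072 = 1001111000010000
R = -25072 + (-27497) = -52569; wraps to 12967 = 0011001010100111
R = NOT 0011001010100111 = 1100110101011000 = -12968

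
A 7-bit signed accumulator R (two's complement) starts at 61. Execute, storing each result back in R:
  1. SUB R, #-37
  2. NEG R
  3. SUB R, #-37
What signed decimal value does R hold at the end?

-61

Start: R = 61 = 0111101.
R = 61 − (-37) = 98; wraps to -30 = 1100010
R = −(-30) = 30 = 0011110
R = 30 − (-37) = 67; wraps to -61 = 1000011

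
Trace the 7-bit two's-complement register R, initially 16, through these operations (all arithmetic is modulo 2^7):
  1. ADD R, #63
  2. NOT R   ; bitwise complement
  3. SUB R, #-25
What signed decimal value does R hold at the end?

Start: R = 16 = 0010000.
R = 16 + 63 = 79; wraps to -49 = 1001111
R = NOT 1001111 = 0110000 = 48
R = 48 − (-25) = 73; wraps to -55 = 1001001

-55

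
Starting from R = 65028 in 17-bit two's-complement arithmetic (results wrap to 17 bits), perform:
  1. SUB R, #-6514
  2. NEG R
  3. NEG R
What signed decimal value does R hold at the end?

-59530

Start: R = 65028 = 01111111000000100.
R = 65028 − (-6514) = 71542; wraps to -59530 = 10001011101110110
R = −(-59530) = 59530 = 01110100010001010
R = −(59530) = -59530 = 10001011101110110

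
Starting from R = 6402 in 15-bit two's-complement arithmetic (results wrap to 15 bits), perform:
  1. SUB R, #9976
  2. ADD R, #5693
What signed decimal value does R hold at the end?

2119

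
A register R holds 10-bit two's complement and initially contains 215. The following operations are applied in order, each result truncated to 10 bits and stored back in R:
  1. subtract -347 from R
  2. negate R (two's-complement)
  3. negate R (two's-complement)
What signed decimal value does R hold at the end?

Start: R = 215 = 0011010111.
R = 215 − (-347) = 562; wraps to -462 = 1000110010
R = −(-462) = 462 = 0111001110
R = −(462) = -462 = 1000110010

-462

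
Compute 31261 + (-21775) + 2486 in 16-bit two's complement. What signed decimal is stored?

11972

31261 + (-21775) = 9486 (0010010100001110)
9486 + 2486 = 11972 (0010111011000100)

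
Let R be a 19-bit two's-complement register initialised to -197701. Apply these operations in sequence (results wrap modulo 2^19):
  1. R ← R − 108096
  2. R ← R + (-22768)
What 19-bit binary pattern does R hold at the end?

Start: R = -197701 = 1001111101110111011.
R = -197701 − 108096 = -305797; wraps to 218491 = 0110101010101111011
R = 218491 + (-22768) = 195723 = 0101111110010001011

0101111110010001011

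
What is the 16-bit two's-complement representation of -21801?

1010101011010111

|-21801| = 21801 = 0101010100101001 in 16 bits.
Invert the bits: 1010101011010110. Add 1: 1010101011010111.
Check: 1010101011010111 reads as 43735 − 65536 = -21801.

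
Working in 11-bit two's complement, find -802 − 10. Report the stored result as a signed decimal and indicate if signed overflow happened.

-802 → 10011011110
10 → 00000001010
Subtract via negate-and-add: invert 00000001010 + 1 = 11111110110 (i.e. -10).
  10011011110
+ 11111110110
= 10011010100  (discard carry-out 1)
Result 10011010100: MSB = 1 → 1236 − 2048 = -812.
Both addends (after negating the subtrahend) are negative and so is the stored result: no signed overflow.

-812; no overflow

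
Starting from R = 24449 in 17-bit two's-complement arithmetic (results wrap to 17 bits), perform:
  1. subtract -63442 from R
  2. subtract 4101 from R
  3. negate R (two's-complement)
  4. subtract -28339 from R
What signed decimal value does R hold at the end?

Start: R = 24449 = 00101111110000001.
R = 24449 − (-63442) = 87891; wraps to -43181 = 10101011101010011
R = -43181 − 4101 = -47282 = 10100011101001110
R = −(-47282) = 47282 = 01011100010110010
R = 47282 − (-28339) = 75621; wraps to -55451 = 10010011101100101

-55451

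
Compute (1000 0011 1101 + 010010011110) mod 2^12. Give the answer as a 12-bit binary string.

110011011011

  100000111101
+ 010010011110
= 110011011011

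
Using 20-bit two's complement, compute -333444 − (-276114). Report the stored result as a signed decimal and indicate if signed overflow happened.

-333444 → 10101110100101111100
-276114 → 10111100100101101110
Subtract via negate-and-add: invert 10111100100101101110 + 1 = 01000011011010010010 (i.e. 276114).
  10101110100101111100
+ 01000011011010010010
= 11110010000000001110
Result 11110010000000001110: MSB = 1 → 991246 − 1048576 = -57330.
Addends (after negating the subtrahend) have opposite signs, so signed overflow cannot occur.

-57330; no overflow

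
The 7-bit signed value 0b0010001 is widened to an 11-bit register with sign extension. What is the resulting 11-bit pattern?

00000010001

MSB of 0010001 is 0; replicate it into the new high bits.
0000|0010001 → 00000010001 (still 17).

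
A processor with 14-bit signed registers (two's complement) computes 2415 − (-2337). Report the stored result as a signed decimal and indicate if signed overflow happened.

2415 → 00100101101111
-2337 → 11011011011111
Subtract via negate-and-add: invert 11011011011111 + 1 = 00100100100001 (i.e. 2337).
  00100101101111
+ 00100100100001
= 01001010010000
Result 01001010010000: MSB = 0 → value 4752.
Both addends (after negating the subtrahend) are non-negative and so is the stored result: no signed overflow.

4752; no overflow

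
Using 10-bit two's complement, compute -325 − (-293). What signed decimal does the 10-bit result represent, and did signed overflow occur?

-32; no overflow

-325 → 1010111011
-293 → 1011011011
Subtract via negate-and-add: invert 1011011011 + 1 = 0100100101 (i.e. 293).
  1010111011
+ 0100100101
= 1111100000
Result 1111100000: MSB = 1 → 992 − 1024 = -32.
Addends (after negating the subtrahend) have opposite signs, so signed overflow cannot occur.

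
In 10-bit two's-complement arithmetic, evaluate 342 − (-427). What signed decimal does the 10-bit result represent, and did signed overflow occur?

-255; overflow

342 → 0101010110
-427 → 1001010101
Subtract via negate-and-add: invert 1001010101 + 1 = 0110101011 (i.e. 427).
  0101010110
+ 0110101011
= 1100000001
Result 1100000001: MSB = 1 → 769 − 1024 = -255.
Both addends (after negating the subtrahend) are non-negative but the stored result is negative: signed overflow. The true value 342 − (-427) = 769 lies outside [-512, 511].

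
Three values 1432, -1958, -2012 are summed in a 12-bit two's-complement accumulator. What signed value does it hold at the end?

1432 + (-1958) = -526 (110111110010)
-526 + (-2012) = -2538 → wraps to 1558 (011000010110)

1558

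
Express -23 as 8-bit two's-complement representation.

|-23| = 23 = 00010111 in 8 bits.
Invert the bits: 11101000. Add 1: 11101001.
Check: 11101001 reads as 233 − 256 = -23.

11101001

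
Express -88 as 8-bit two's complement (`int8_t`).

|-88| = 88 = 01011000 in 8 bits.
Invert the bits: 10100111. Add 1: 10101000.

10101000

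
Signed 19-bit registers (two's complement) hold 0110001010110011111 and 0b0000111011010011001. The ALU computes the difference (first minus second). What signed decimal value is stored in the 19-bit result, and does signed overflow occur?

0110001010110011111 = 202143 (signed)
0b0000111011010011001 → 0000111011010011001 = 30361 (signed)
Subtract via negate-and-add: invert 0000111011010011001 + 1 = 1111000100101100111 (i.e. -30361).
  0110001010110011111
+ 1111000100101100111
= 0101001111100000110  (discard carry-out 1)
Result 0101001111100000110: MSB = 0 → value 171782.
Addends (after negating the subtrahend) have opposite signs, so signed overflow cannot occur.

171782; no overflow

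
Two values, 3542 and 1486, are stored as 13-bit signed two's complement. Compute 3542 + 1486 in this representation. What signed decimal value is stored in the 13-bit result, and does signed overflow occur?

3542 → 0110111010110
1486 → 0010111001110
  0110111010110
+ 0010111001110
= 1001110100100
Result 1001110100100: MSB = 1 → 5028 − 8192 = -3164.
Both addends are non-negative but the stored result is negative: signed overflow. The true value 3542 + 1486 = 5028 lies outside [-4096, 4095].

-3164; overflow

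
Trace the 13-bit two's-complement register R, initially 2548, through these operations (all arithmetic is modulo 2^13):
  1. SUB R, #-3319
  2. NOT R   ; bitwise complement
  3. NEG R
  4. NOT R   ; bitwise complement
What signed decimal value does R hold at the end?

Start: R = 2548 = 0100111110100.
R = 2548 − (-3319) = 5867; wraps to -2325 = 1011011101011
R = NOT 1011011101011 = 0100100010100 = 2324
R = −(2324) = -2324 = 1011011101100
R = NOT 1011011101100 = 0100100010011 = 2323

2323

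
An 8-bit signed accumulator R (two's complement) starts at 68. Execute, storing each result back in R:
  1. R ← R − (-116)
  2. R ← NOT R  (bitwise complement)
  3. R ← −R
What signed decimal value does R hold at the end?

-71

Start: R = 68 = 01000100.
R = 68 − (-116) = 184; wraps to -72 = 10111000
R = NOT 10111000 = 01000111 = 71
R = −(71) = -71 = 10111001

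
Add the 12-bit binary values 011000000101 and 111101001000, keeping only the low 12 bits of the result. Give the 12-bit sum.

  011000000101
+ 111101001000
= 010101001101  (discard carry-out 1)

010101001101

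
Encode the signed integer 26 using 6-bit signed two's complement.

26 is non-negative, so write it directly in 6 bits: 011010.

011010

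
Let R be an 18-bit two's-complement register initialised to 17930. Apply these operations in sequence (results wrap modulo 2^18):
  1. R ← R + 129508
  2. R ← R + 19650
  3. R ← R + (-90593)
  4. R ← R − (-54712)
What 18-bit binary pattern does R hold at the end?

100000000010000111

Start: R = 17930 = 000100011000001010.
R = 17930 + 129508 = 147438; wraps to -114706 = 100011111111101110
R = -114706 + 19650 = -95056 = 101000110010110000
R = -95056 + (-90593) = -185649; wraps to 76495 = 010010101011001111
R = 76495 − (-54712) = 131207; wraps to -130937 = 100000000010000111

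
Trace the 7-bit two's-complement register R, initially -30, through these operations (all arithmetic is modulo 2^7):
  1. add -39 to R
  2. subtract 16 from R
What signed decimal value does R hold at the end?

43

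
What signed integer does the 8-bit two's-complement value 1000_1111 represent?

MSB is 1, so the value is negative.
Unsigned reading: 143. Subtract 2^8 = 256: 143 − 256 = -113.

-113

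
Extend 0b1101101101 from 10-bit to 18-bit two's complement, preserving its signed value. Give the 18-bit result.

MSB of 1101101101 is 1; replicate it into the new high bits.
11111111|1101101101 → 111111111101101101 (still -147).

111111111101101101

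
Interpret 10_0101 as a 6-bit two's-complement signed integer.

-27

MSB is 1, so the value is negative.
Invert: 011010. Add 1: 011011 = 27. So the value is −27.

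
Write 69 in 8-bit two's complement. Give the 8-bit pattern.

69 is non-negative, so write it directly in 8 bits: 01000101.

01000101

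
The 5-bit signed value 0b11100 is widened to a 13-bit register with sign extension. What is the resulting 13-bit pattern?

MSB of 11100 is 1; replicate it into the new high bits.
11111111|11100 → 1111111111100 (still -4).

1111111111100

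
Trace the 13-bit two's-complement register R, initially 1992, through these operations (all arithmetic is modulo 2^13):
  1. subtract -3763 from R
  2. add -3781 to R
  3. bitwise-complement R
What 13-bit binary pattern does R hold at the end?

1100001001001

Start: R = 1992 = 0011111001000.
R = 1992 − (-3763) = 5755; wraps to -2437 = 1011001111011
R = -2437 + (-3781) = -6218; wraps to 1974 = 0011110110110
R = NOT 0011110110110 = 1100001001001 = -1975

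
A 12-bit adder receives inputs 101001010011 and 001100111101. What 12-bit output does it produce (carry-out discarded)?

110110010000

  101001010011
+ 001100111101
= 110110010000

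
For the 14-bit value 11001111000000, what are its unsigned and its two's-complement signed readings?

Unsigned: 11001111000000 = 13248.
Signed: MSB=1 → 13248 − 16384 = -3136.

unsigned = 13248, signed = -3136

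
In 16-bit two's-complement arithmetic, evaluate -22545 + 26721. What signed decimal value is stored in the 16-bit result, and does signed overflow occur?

-22545 → 1010011111101111
26721 → 0110100001100001
  1010011111101111
+ 0110100001100001
= 0001000001010000  (discard carry-out 1)
Result 0001000001010000: MSB = 0 → value 4176.
Addends have opposite signs, so signed overflow cannot occur.

4176; no overflow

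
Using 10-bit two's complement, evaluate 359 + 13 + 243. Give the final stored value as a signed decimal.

-409

359 + 13 = 372 (0101110100)
372 + 243 = 615 → wraps to -409 (1001100111)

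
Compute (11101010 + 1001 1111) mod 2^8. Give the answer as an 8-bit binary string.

10001001

  11101010
+ 10011111
= 10001001  (discard carry-out 1)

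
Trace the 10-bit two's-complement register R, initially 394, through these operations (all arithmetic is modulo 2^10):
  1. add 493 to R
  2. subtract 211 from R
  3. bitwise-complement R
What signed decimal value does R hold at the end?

347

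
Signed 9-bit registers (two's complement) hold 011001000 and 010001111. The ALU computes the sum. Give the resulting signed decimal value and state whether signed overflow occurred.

011001000 = 200 (signed)
010001111 = 143 (signed)
  011001000
+ 010001111
= 101010111
Result 101010111: MSB = 1 → 343 − 512 = -169.
Both addends are non-negative but the stored result is negative: signed overflow. The true value 200 + 143 = 343 lies outside [-256, 255].

-169; overflow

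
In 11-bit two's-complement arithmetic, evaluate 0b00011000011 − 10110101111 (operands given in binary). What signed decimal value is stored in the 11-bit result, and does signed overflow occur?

788; no overflow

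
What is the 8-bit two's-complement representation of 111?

111 is non-negative, so write it directly in 8 bits: 01101111.

01101111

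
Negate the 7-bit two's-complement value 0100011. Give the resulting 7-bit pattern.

1011101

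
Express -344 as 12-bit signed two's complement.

|-344| = 344 = 000101011000 in 12 bits.
Invert the bits: 111010100111. Add 1: 111010101000.

111010101000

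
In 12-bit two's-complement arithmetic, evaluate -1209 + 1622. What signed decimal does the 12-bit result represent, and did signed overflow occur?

-1209 → 101101000111
1622 → 011001010110
  101101000111
+ 011001010110
= 000110011101  (discard carry-out 1)
Result 000110011101: MSB = 0 → value 413.
Addends have opposite signs, so signed overflow cannot occur.

413; no overflow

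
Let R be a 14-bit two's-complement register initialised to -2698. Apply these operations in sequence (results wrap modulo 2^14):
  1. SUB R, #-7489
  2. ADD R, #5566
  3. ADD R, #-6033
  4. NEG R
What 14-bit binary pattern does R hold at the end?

Start: R = -2698 = 11010101110110.
R = -2698 − (-7489) = 4791 = 01001010110111
R = 4791 + 5566 = 10357; wraps to -6027 = 10100001110101
R = -6027 + (-6033) = -12060; wraps to 4324 = 01000011100100
R = −(4324) = -4324 = 10111100011100

10111100011100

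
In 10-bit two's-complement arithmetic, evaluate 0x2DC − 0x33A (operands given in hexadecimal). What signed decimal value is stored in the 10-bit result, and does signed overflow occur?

0x2DC = 1011011100 = -292 (signed)
0x33A = 1100111010 = -198 (signed)
Subtract via negate-and-add: invert 1100111010 + 1 = 0011000110 (i.e. 198).
  1011011100
+ 0011000110
= 1110100010
Result 1110100010: MSB = 1 → 930 − 1024 = -94.
Addends (after negating the subtrahend) have opposite signs, so signed overflow cannot occur.

-94; no overflow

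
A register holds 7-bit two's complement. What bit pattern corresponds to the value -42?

|-42| = 42 = 0101010 in 7 bits.
Invert the bits: 1010101. Add 1: 1010110.
Check: 1010110 reads as 86 − 128 = -42.

1010110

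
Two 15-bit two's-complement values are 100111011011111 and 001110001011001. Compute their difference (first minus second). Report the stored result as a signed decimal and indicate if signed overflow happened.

12934; overflow

100111011011111 = -12577 (signed)
001110001011001 = 7257 (signed)
Subtract via negate-and-add: invert 001110001011001 + 1 = 110001110100111 (i.e. -7257).
  100111011011111
+ 110001110100111
= 011001010000110  (discard carry-out 1)
Result 011001010000110: MSB = 0 → value 12934.
Both addends (after negating the subtrahend) are negative but the stored result is non-negative: signed overflow. The true value -12577 − 7257 = -19834 lies outside [-16384, 16383].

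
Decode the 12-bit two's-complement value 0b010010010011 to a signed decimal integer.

1171

MSB is 0, so the value is non-negative: 010010010011 = 1171.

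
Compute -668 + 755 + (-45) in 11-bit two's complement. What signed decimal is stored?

42

-668 + 755 = 87 (00001010111)
87 + (-45) = 42 (00000101010)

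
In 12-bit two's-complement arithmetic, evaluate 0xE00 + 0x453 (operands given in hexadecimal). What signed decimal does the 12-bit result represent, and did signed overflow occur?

595; no overflow

0xE00 = 111000000000 = -512 (signed)
0x453 = 010001010011 = 1107 (signed)
  111000000000
+ 010001010011
= 001001010011  (discard carry-out 1)
Result 001001010011: MSB = 0 → value 595.
Addends have opposite signs, so signed overflow cannot occur.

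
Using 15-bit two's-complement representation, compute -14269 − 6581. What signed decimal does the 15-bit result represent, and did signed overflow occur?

-14269 → 100100001000011
6581 → 001100110110101
Subtract via negate-and-add: invert 001100110110101 + 1 = 110011001001011 (i.e. -6581).
  100100001000011
+ 110011001001011
= 010111010001110  (discard carry-out 1)
Result 010111010001110: MSB = 0 → value 11918.
Both addends (after negating the subtrahend) are negative but the stored result is non-negative: signed overflow. The true value -14269 − 6581 = -20850 lies outside [-16384, 16383].

11918; overflow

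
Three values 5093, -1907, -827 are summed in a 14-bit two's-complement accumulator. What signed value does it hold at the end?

2359

5093 + (-1907) = 3186 (00110001110010)
3186 + (-827) = 2359 (00100100110111)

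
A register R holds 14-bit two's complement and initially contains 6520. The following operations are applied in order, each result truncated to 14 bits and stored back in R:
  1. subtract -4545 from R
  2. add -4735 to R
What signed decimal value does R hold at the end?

6330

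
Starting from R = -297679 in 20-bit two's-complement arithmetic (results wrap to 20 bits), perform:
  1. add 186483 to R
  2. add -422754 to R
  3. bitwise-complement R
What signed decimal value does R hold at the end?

-514627

Start: R = -297679 = 10110111010100110001.
R = -297679 + 186483 = -111196 = 11100100110110100100
R = -111196 + (-422754) = -533950; wraps to 514626 = 01111101101001000010
R = NOT 01111101101001000010 = 10000010010110111101 = -514627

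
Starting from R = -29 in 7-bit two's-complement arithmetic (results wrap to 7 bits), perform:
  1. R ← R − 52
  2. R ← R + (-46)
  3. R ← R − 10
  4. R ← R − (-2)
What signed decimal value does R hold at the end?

Start: R = -29 = 1100011.
R = -29 − 52 = -81; wraps to 47 = 0101111
R = 47 + (-46) = 1 = 0000001
R = 1 − 10 = -9 = 1110111
R = -9 − (-2) = -7 = 1111001

-7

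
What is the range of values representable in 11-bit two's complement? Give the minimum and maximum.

min = -1024, max = 1023

Minimum: −2^10 = -1024.
Maximum: 2^10 − 1 = 1023.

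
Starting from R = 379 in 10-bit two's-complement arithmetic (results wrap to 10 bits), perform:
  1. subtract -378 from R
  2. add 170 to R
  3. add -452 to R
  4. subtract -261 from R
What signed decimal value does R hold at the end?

-288

Start: R = 379 = 0101111011.
R = 379 − (-378) = 757; wraps to -267 = 1011110101
R = -267 + 170 = -97 = 1110011111
R = -97 + (-452) = -549; wraps to 475 = 0111011011
R = 475 − (-261) = 736; wraps to -288 = 1011100000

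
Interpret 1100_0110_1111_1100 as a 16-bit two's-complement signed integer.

MSB is 1, so the value is negative.
Invert: 0011100100000011. Add 1: 0011100100000100 = 14596. So the value is −14596.

-14596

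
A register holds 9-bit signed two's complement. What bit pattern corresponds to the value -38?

|-38| = 38 = 000100110 in 9 bits.
Invert the bits: 111011001. Add 1: 111011010.
Check: 111011010 reads as 474 − 512 = -38.

111011010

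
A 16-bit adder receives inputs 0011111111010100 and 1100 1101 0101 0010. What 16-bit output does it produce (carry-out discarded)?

0000110100100110

  0011111111010100
+ 1100110101010010
= 0000110100100110  (discard carry-out 1)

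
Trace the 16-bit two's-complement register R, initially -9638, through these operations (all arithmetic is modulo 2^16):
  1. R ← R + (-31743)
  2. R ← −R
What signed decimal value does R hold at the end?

-24155

Start: R = -9638 = 1101101001011010.
R = -9638 + (-31743) = -41381; wraps to 24155 = 0101111001011011
R = −(24155) = -24155 = 1010000110100101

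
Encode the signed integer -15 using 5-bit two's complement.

10001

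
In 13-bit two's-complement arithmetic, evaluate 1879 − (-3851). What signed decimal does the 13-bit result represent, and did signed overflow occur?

1879 → 0011101010111
-3851 → 1000011110101
Subtract via negate-and-add: invert 1000011110101 + 1 = 0111100001011 (i.e. 3851).
  0011101010111
+ 0111100001011
= 1011001100010
Result 1011001100010: MSB = 1 → 5730 − 8192 = -2462.
Both addends (after negating the subtrahend) are non-negative but the stored result is negative: signed overflow. The true value 1879 − (-3851) = 5730 lies outside [-4096, 4095].

-2462; overflow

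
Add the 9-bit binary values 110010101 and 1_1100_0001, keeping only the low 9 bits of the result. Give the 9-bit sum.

101010110

  110010101
+ 111000001
= 101010110  (discard carry-out 1)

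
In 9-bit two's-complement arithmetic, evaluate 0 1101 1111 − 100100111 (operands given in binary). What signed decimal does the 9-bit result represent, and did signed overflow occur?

-72; overflow

0 1101 1111 → 011011111 = 223 (signed)
100100111 = -217 (signed)
Subtract via negate-and-add: invert 100100111 + 1 = 011011001 (i.e. 217).
  011011111
+ 011011001
= 110111000
Result 110111000: MSB = 1 → 440 − 512 = -72.
Both addends (after negating the subtrahend) are non-negative but the stored result is negative: signed overflow. The true value 223 − (-217) = 440 lies outside [-256, 255].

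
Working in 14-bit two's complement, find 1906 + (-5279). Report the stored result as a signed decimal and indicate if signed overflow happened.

-3373; no overflow

1906 → 00011101110010
-5279 → 10101101100001
  00011101110010
+ 10101101100001
= 11001011010011
Result 11001011010011: MSB = 1 → 13011 − 16384 = -3373.
Addends have opposite signs, so signed overflow cannot occur.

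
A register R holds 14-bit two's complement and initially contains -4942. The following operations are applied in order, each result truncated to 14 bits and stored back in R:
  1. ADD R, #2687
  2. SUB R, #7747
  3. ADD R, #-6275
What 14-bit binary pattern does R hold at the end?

00000001101011

Start: R = -4942 = 10110010110010.
R = -4942 + 2687 = -2255 = 11011100110001
R = -2255 − 7747 = -10002; wraps to 6382 = 01100011101110
R = 6382 + (-6275) = 107 = 00000001101011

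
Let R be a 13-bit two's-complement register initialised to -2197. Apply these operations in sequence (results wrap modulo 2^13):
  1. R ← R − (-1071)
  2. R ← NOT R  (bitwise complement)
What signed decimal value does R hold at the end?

Start: R = -2197 = 1011101101011.
R = -2197 − (-1071) = -1126 = 1101110011010
R = NOT 1101110011010 = 0010001100101 = 1125

1125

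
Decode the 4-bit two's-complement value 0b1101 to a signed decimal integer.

-3

MSB is 1, so the value is negative.
Unsigned reading: 13. Subtract 2^4 = 16: 13 − 16 = -3.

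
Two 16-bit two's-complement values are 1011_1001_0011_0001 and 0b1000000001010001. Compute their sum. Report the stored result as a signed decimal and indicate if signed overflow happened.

1011_1001_0011_0001 → 1011100100110001 = -18127 (signed)
0b1000000001010001 → 1000000001010001 = -32687 (signed)
  1011100100110001
+ 1000000001010001
= 0011100110000010  (discard carry-out 1)
Result 0011100110000010: MSB = 0 → value 14722.
Both addends are negative but the stored result is non-negative: signed overflow. The true value -18127 + (-32687) = -50814 lies outside [-32768, 32767].

14722; overflow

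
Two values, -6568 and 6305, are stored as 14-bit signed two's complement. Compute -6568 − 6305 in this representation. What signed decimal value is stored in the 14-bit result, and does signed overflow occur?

3511; overflow

-6568 → 10011001011000
6305 → 01100010100001
Subtract via negate-and-add: invert 01100010100001 + 1 = 10011101011111 (i.e. -6305).
  10011001011000
+ 10011101011111
= 00110110110111  (discard carry-out 1)
Result 00110110110111: MSB = 0 → value 3511.
Both addends (after negating the subtrahend) are negative but the stored result is non-negative: signed overflow. The true value -6568 − 6305 = -12873 lies outside [-8192, 8191].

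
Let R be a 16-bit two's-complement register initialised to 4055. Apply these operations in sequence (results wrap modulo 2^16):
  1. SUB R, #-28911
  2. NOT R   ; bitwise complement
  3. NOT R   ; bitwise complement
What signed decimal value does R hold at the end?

Start: R = 4055 = 0000111111010111.
R = 4055 − (-28911) = 32966; wraps to -32570 = 1000000011000110
R = NOT 1000000011000110 = 0111111100111001 = 32569
R = NOT 0111111100111001 = 1000000011000110 = -32570

-32570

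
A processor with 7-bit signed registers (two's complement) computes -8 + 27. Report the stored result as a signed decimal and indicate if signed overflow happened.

19; no overflow

-8 → 1111000
27 → 0011011
  1111000
+ 0011011
= 0010011  (discard carry-out 1)
Result 0010011: MSB = 0 → value 19.
Addends have opposite signs, so signed overflow cannot occur.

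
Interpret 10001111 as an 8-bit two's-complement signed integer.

MSB is 1, so the value is negative.
Invert: 01110000. Add 1: 01110001 = 113. So the value is −113.

-113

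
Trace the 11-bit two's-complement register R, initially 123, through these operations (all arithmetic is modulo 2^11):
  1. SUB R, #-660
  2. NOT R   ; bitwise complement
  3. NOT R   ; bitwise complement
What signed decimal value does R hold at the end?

783

Start: R = 123 = 00001111011.
R = 123 − (-660) = 783 = 01100001111
R = NOT 01100001111 = 10011110000 = -784
R = NOT 10011110000 = 01100001111 = 783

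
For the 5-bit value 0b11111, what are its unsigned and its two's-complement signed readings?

Unsigned: 11111 = 31.
Signed: MSB=1 → 31 − 32 = -1.

unsigned = 31, signed = -1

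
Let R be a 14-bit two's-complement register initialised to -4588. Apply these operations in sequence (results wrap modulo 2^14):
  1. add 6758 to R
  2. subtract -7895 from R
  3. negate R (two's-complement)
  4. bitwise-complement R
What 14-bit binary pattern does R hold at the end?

10011101010000

Start: R = -4588 = 10111000010100.
R = -4588 + 6758 = 2170 = 00100001111010
R = 2170 − (-7895) = 10065; wraps to -6319 = 10011101010001
R = −(-6319) = 6319 = 01100010101111
R = NOT 01100010101111 = 10011101010000 = -6320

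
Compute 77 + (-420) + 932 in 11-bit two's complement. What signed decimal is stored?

589

77 + (-420) = -343 (11010101001)
-343 + 932 = 589 (01001001101)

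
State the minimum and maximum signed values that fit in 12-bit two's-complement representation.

min = -2048, max = 2047

Minimum: −2^11 = -2048.
Maximum: 2^11 − 1 = 2047.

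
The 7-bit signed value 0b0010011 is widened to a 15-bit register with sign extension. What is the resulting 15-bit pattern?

000000000010011

MSB of 0010011 is 0; replicate it into the new high bits.
00000000|0010011 → 000000000010011 (still 19).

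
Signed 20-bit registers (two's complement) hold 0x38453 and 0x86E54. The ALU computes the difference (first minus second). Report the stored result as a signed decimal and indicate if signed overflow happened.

0x38453 = 00111000010001010011 = 230483 (signed)
0x86E54 = 10000110111001010100 = -496044 (signed)
Subtract via negate-and-add: invert 10000110111001010100 + 1 = 01111001000110101100 (i.e. 496044).
  00111000010001010011
+ 01111001000110101100
= 10110001010111111111
Result 10110001010111111111: MSB = 1 → 726527 − 1048576 = -322049.
Both addends (after negating the subtrahend) are non-negative but the stored result is negative: signed overflow. The true value 230483 − (-496044) = 726527 lies outside [-524288, 524287].

-322049; overflow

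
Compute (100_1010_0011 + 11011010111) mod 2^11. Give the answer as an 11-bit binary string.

01101111010

  10010100011
+ 11011010111
= 01101111010  (discard carry-out 1)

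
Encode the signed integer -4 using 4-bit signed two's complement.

|-4| = 4 = 0100 in 4 bits.
Invert the bits: 1011. Add 1: 1100.

1100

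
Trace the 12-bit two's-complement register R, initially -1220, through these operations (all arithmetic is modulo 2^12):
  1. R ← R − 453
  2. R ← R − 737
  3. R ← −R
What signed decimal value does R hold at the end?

Start: R = -1220 = 101100111100.
R = -1220 − 453 = -1673 = 100101110111
R = -1673 − 737 = -2410; wraps to 1686 = 011010010110
R = −(1686) = -1686 = 100101101010

-1686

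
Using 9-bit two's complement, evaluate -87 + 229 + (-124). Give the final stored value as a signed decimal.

-87 + 229 = 142 (010001110)
142 + (-124) = 18 (000010010)

18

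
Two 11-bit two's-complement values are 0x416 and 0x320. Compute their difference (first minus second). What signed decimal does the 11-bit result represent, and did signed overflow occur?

246; overflow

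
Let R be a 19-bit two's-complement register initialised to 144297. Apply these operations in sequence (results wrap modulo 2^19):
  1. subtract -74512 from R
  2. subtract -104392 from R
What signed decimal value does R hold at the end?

-201087

Start: R = 144297 = 0100011001110101001.
R = 144297 − (-74512) = 218809 = 0110101011010111001
R = 218809 − (-104392) = 323201; wraps to -201087 = 1001110111010000001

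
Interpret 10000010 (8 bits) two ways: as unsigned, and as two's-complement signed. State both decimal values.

unsigned = 130, signed = -126

Unsigned: 10000010 = 130.
Signed: MSB=1 → 130 − 256 = -126.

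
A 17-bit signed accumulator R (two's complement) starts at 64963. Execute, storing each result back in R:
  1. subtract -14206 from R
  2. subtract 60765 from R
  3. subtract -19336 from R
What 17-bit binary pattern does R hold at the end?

Start: R = 64963 = 01111110111000011.
R = 64963 − (-14206) = 79169; wraps to -51903 = 10011010101000001
R = -51903 − 60765 = -112668; wraps to 18404 = 00100011111100100
R = 18404 − (-19336) = 37740 = 01001001101101100

01001001101101100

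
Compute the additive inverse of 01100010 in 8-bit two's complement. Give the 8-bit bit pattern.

10011110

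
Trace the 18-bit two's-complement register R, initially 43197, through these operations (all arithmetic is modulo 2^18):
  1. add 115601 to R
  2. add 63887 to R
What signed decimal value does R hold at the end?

-39459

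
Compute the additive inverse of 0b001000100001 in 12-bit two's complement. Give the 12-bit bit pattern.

Invert: 110111011110. Add 1: 110111011111.
Check: 001000100001 = 545, 110111011111 = -545.

110111011111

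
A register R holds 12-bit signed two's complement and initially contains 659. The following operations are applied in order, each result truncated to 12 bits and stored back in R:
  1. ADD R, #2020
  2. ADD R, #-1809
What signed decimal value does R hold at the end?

Start: R = 659 = 001010010011.
R = 659 + 2020 = 2679; wraps to -1417 = 101001110111
R = -1417 + (-1809) = -3226; wraps to 870 = 001101100110

870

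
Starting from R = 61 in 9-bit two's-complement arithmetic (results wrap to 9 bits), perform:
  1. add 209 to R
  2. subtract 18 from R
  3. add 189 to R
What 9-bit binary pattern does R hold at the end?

110111001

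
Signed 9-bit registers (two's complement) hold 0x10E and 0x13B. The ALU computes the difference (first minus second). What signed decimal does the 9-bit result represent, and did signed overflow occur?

0x10E = 100001110 = -242 (signed)
0x13B = 100111011 = -197 (signed)
Subtract via negate-and-add: invert 100111011 + 1 = 011000101 (i.e. 197).
  100001110
+ 011000101
= 111010011
Result 111010011: MSB = 1 → 467 − 512 = -45.
Addends (after negating the subtrahend) have opposite signs, so signed overflow cannot occur.

-45; no overflow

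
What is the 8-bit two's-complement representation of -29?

11100011

|-29| = 29 = 00011101 in 8 bits.
Invert the bits: 11100010. Add 1: 11100011.
Check: 11100011 reads as 227 − 256 = -29.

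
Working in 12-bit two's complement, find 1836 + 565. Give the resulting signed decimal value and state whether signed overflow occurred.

-1695; overflow

1836 → 011100101100
565 → 001000110101
  011100101100
+ 001000110101
= 100101100001
Result 100101100001: MSB = 1 → 2401 − 4096 = -1695.
Both addends are non-negative but the stored result is negative: signed overflow. The true value 1836 + 565 = 2401 lies outside [-2048, 2047].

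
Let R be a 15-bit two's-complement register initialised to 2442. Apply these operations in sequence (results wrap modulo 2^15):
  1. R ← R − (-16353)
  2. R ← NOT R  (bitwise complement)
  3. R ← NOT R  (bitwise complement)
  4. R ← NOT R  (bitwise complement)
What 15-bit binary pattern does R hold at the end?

Start: R = 2442 = 000100110001010.
R = 2442 − (-16353) = 18795; wraps to -13973 = 100100101101011
R = NOT 100100101101011 = 011011010010100 = 13972
R = NOT 011011010010100 = 100100101101011 = -13973
R = NOT 100100101101011 = 011011010010100 = 13972

011011010010100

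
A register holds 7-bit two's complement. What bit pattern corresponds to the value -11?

1110101

|-11| = 11 = 0001011 in 7 bits.
Invert the bits: 1110100. Add 1: 1110101.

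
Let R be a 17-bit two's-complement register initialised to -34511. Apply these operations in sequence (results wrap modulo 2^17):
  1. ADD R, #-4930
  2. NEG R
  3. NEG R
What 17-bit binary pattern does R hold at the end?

10110010111101111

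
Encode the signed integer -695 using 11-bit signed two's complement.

10101001001

|-695| = 695 = 01010110111 in 11 bits.
Invert the bits: 10101001000. Add 1: 10101001001.
Check: 10101001001 reads as 1353 − 2048 = -695.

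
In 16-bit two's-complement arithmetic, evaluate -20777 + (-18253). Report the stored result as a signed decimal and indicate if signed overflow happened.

26506; overflow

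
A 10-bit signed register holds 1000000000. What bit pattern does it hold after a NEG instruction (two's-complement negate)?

Invert: 0111111111. Add 1: 1000000000.
(1000000000 is the minimum value -512; its negation overflows and yields itself.)

1000000000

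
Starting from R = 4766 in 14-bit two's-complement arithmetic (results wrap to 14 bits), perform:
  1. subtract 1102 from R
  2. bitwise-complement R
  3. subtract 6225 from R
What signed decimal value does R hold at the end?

6494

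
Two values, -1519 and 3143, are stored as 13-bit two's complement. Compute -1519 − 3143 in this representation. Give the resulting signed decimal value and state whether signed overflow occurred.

-1519 → 1101000010001
3143 → 0110001000111
Subtract via negate-and-add: invert 0110001000111 + 1 = 1001110111001 (i.e. -3143).
  1101000010001
+ 1001110111001
= 0110111001010  (discard carry-out 1)
Result 0110111001010: MSB = 0 → value 3530.
Both addends (after negating the subtrahend) are negative but the stored result is non-negative: signed overflow. The true value -1519 − 3143 = -4662 lies outside [-4096, 4095].

3530; overflow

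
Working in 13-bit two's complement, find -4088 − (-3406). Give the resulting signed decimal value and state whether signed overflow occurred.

-4088 → 1000000001000
-3406 → 1001010110010
Subtract via negate-and-add: invert 1001010110010 + 1 = 0110101001110 (i.e. 3406).
  1000000001000
+ 0110101001110
= 1110101010110
Result 1110101010110: MSB = 1 → 7510 − 8192 = -682.
Addends (after negating the subtrahend) have opposite signs, so signed overflow cannot occur.

-682; no overflow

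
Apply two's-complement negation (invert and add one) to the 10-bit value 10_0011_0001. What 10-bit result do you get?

Invert: 0111001110. Add 1: 0111001111.

0111001111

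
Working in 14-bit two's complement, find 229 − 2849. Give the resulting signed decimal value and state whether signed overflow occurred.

-2620; no overflow

229 → 00000011100101
2849 → 00101100100001
Subtract via negate-and-add: invert 00101100100001 + 1 = 11010011011111 (i.e. -2849).
  00000011100101
+ 11010011011111
= 11010111000100
Result 11010111000100: MSB = 1 → 13764 − 16384 = -2620.
Addends (after negating the subtrahend) have opposite signs, so signed overflow cannot occur.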